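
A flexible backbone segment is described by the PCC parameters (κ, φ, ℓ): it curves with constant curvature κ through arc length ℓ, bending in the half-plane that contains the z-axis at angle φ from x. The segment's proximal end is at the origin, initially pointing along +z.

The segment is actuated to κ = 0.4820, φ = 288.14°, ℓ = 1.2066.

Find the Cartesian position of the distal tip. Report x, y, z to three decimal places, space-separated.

θ = κ·ℓ = 0.4820 × 1.2066 = 0.58158 rad
ρ = (1 − cos θ)/κ = (1 − 0.83560)/0.4820 = 0.34109
z = sin θ / κ = 0.54935/0.4820 = 1.13972
x = ρ cos φ = 0.34109 × cos(288.14°) = 0.10619
y = ρ sin φ = 0.34109 × sin(288.14°) = -0.32414

0.106 -0.324 1.140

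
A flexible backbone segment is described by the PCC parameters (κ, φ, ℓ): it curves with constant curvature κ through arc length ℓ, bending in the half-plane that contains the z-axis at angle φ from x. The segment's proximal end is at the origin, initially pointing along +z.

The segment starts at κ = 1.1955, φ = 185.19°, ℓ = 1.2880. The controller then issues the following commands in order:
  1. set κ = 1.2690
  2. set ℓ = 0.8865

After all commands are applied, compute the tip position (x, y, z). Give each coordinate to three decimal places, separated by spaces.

initial: κ=1.1955, φ=185.19°, ℓ=1.2880
cmd 1: set κ=1.2690 → (κ,φ,ℓ)=(1.2690,185.19°,1.2880) → tip=(-0.8347,-0.0758,0.7864)
cmd 2: set ℓ=0.8865 → (κ,φ,ℓ)=(1.2690,185.19°,0.8865) → tip=(-0.4464,-0.0405,0.7110)

-0.446 -0.041 0.711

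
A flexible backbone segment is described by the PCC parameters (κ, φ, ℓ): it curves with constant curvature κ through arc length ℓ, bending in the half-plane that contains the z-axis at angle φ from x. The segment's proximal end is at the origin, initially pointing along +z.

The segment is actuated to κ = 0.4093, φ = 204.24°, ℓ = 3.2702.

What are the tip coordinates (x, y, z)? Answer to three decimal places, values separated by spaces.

θ = κ·ℓ = 0.4093 × 3.2702 = 1.33849 rad
ρ = (1 − cos θ)/κ = (1 − 0.23022)/0.4093 = 1.88072
z = sin θ / κ = 0.97314/0.4093 = 2.37757
x = ρ cos φ = 1.88072 × cos(204.24°) = -1.71491
y = ρ sin φ = 1.88072 × sin(204.24°) = -0.77215

-1.715 -0.772 2.378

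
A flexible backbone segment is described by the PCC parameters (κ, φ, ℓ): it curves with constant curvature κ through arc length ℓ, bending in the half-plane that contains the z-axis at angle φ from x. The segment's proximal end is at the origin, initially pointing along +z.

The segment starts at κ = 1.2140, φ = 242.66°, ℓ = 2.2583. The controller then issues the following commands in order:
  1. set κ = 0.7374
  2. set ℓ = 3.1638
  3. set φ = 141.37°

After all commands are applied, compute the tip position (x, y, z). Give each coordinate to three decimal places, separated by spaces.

-1.791 1.431 0.981

initial: κ=1.2140, φ=242.66°, ℓ=2.2583
cmd 1: set κ=0.7374 → (κ,φ,ℓ)=(0.7374,242.66°,2.2583) → tip=(-0.6816,-1.3183,1.3501)
cmd 2: set ℓ=3.1638 → (κ,φ,ℓ)=(0.7374,242.66°,3.1638) → tip=(-1.0529,-2.0364,0.9809)
cmd 3: set φ=141.37° → (κ,φ,ℓ)=(0.7374,141.37°,3.1638) → tip=(-1.7909,1.4312,0.9809)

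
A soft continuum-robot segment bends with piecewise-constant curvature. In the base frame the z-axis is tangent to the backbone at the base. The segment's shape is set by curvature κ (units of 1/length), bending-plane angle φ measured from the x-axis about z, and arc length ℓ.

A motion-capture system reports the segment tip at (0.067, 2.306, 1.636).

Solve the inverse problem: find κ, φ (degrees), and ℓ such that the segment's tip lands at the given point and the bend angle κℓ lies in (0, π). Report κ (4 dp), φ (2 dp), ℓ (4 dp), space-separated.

0.5768 88.34 3.3075

ρ = √(x²+y²) = √(0.067² + 2.306²) = 2.30697
φ = atan2(y, x) mod 360° = atan2(2.306, 0.067) = 88.3358°
|p|² = ρ² + z² = 2.30697² + 1.636² = 7.99862
κ = 2ρ / |p|² = 2×2.30697 / 7.99862 = 0.57684
θ = 2·atan2(ρ, z) = 2·atan2(2.30697, 1.636) = 1.90791 rad
ℓ = θ/κ = 1.90791/0.57684 = 3.30750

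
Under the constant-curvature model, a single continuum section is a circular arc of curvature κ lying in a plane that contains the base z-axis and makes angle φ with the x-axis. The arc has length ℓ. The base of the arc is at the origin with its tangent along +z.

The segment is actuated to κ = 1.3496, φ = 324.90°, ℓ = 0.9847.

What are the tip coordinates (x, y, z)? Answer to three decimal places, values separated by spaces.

0.461 -0.324 0.719

θ = κ·ℓ = 1.3496 × 0.9847 = 1.32895 rad
ρ = (1 − cos θ)/κ = (1 − 0.23949)/1.3496 = 0.56350
z = sin θ / κ = 0.97090/1.3496 = 0.71940
x = ρ cos φ = 0.56350 × cos(324.90°) = 0.46103
y = ρ sin φ = 0.56350 × sin(324.90°) = -0.32402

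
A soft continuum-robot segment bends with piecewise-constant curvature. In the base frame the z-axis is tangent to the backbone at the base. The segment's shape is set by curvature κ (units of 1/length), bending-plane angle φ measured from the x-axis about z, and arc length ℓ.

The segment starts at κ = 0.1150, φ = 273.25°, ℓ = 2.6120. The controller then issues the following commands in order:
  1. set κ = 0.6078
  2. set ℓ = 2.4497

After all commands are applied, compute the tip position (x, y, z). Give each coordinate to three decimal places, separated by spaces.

0.086 -1.508 1.640

initial: κ=0.1150, φ=273.25°, ℓ=2.6120
cmd 1: set κ=0.6078 → (κ,φ,ℓ)=(0.6078,273.25°,2.6120) → tip=(0.0948,-1.6702,1.6450)
cmd 2: set ℓ=2.4497 → (κ,φ,ℓ)=(0.6078,273.25°,2.4497) → tip=(0.0856,-1.5083,1.6398)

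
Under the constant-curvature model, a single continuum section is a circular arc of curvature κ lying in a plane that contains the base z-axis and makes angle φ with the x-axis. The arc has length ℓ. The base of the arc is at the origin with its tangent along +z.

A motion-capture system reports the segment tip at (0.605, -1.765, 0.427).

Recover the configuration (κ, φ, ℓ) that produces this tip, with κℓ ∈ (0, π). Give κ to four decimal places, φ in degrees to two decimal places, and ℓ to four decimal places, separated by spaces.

ρ = √(x²+y²) = √(0.605² + -1.765²) = 1.86581
φ = atan2(y, x) mod 360° = atan2(-1.765, 0.605) = 288.9205°
|p|² = ρ² + z² = 1.86581² + 0.427² = 3.66358
κ = 2ρ / |p|² = 2×1.86581 / 3.66358 = 1.01857
θ = 2·atan2(ρ, z) = 2·atan2(1.86581, 0.427) = 2.69163 rad
ℓ = θ/κ = 2.69163/1.01857 = 2.64255

1.0186 288.92 2.6426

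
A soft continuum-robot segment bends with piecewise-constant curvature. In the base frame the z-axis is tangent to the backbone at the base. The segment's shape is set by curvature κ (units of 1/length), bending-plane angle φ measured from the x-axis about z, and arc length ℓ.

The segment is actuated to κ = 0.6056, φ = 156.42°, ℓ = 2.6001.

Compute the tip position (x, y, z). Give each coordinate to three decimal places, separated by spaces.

-1.519 0.663 1.651

θ = κ·ℓ = 0.6056 × 2.6001 = 1.57462 rad
ρ = (1 − cos θ)/κ = (1 − -0.00382)/0.6056 = 1.65757
z = sin θ / κ = 0.99999/0.6056 = 1.65124
x = ρ cos φ = 1.65757 × cos(156.42°) = -1.51917
y = ρ sin φ = 1.65757 × sin(156.42°) = 0.66308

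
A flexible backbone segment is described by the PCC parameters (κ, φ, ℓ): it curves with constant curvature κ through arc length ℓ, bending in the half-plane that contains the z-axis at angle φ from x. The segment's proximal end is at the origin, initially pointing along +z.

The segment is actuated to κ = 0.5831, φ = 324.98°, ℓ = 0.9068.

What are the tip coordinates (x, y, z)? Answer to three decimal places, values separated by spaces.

θ = κ·ℓ = 0.5831 × 0.9068 = 0.52876 rad
ρ = (1 − cos θ)/κ = (1 − 0.86344)/0.5831 = 0.23420
z = sin θ / κ = 0.50446/0.5831 = 0.86513
x = ρ cos φ = 0.23420 × cos(324.98°) = 0.19180
y = ρ sin φ = 0.23420 × sin(324.98°) = -0.13440

0.192 -0.134 0.865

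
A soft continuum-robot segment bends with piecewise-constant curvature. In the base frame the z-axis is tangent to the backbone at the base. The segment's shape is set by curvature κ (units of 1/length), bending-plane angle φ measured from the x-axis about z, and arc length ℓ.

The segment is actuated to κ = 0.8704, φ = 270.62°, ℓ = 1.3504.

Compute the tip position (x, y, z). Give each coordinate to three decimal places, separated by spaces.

θ = κ·ℓ = 0.8704 × 1.3504 = 1.17539 rad
ρ = (1 − cos θ)/κ = (1 − 0.38518)/0.8704 = 0.70636
z = sin θ / κ = 0.92284/0.8704 = 1.06025
x = ρ cos φ = 0.70636 × cos(270.62°) = 0.00764
y = ρ sin φ = 0.70636 × sin(270.62°) = -0.70632

0.008 -0.706 1.060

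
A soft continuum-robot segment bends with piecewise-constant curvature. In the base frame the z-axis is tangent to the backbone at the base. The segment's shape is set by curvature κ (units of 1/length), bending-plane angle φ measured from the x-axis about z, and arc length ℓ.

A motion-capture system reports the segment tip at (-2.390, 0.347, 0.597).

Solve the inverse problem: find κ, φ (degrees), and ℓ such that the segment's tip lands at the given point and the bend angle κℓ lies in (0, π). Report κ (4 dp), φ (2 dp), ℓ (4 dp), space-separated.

0.7804 171.74 3.4043

ρ = √(x²+y²) = √(-2.390² + 0.347²) = 2.41506
φ = atan2(y, x) mod 360° = atan2(0.347, -2.390) = 171.7390°
|p|² = ρ² + z² = 2.41506² + 0.597² = 6.18892
κ = 2ρ / |p|² = 2×2.41506 / 6.18892 = 0.78045
θ = 2·atan2(ρ, z) = 2·atan2(2.41506, 0.597) = 2.65691 rad
ℓ = θ/κ = 2.65691/0.78045 = 3.40435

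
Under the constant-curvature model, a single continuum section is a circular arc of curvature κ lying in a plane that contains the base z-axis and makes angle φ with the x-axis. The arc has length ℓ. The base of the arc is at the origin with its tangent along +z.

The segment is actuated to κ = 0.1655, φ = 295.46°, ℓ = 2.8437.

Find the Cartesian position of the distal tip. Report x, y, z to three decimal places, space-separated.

0.282 -0.593 2.740

θ = κ·ℓ = 0.1655 × 2.8437 = 0.47063 rad
ρ = (1 − cos θ)/κ = (1 − 0.89128)/0.1655 = 0.65691
z = sin θ / κ = 0.45345/0.1655 = 2.73988
x = ρ cos φ = 0.65691 × cos(295.46°) = 0.28239
y = ρ sin φ = 0.65691 × sin(295.46°) = -0.59311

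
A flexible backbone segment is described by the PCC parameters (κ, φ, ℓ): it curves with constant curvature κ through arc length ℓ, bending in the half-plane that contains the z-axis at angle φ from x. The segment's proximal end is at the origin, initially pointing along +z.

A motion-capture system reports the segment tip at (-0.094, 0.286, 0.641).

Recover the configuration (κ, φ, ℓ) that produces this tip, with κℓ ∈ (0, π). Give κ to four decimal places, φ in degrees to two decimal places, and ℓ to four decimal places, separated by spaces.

1.2006 108.19 0.7315

ρ = √(x²+y²) = √(-0.094² + 0.286²) = 0.30105
φ = atan2(y, x) mod 360° = atan2(0.286, -0.094) = 108.1942°
|p|² = ρ² + z² = 0.30105² + 0.641² = 0.50151
κ = 2ρ / |p|² = 2×0.30105 / 0.50151 = 1.20057
θ = 2·atan2(ρ, z) = 2·atan2(0.30105, 0.641) = 0.87816 rad
ℓ = θ/κ = 0.87816/1.20057 = 0.73145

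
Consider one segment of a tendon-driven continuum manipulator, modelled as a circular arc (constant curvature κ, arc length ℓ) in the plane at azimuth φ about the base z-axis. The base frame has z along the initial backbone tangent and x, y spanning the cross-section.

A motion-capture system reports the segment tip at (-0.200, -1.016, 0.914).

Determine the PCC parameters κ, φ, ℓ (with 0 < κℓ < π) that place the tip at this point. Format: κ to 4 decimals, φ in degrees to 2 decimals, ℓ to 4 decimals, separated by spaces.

1.0856 258.86 1.5616

ρ = √(x²+y²) = √(-0.200² + -1.016²) = 1.03550
φ = atan2(y, x) mod 360° = atan2(-1.016, -0.200) = 258.8637°
|p|² = ρ² + z² = 1.03550² + 0.914² = 1.90765
κ = 2ρ / |p|² = 2×1.03550 / 1.90765 = 1.08563
θ = 2·atan2(ρ, z) = 2·atan2(1.03550, 0.914) = 1.69528 rad
ℓ = θ/κ = 1.69528/1.08563 = 1.56157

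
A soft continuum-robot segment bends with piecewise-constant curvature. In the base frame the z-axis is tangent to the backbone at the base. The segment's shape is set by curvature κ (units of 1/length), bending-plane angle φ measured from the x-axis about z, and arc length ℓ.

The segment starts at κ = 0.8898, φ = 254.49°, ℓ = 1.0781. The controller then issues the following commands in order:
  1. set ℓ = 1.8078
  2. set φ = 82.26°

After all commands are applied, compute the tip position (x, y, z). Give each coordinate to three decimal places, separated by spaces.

initial: κ=0.8898, φ=254.49°, ℓ=1.0781
cmd 1: set ℓ=1.8078 → (κ,φ,ℓ)=(0.8898,254.49°,1.8078) → tip=(-0.3119,-1.1238,1.1230)
cmd 2: set φ=82.26° → (κ,φ,ℓ)=(0.8898,82.26°,1.8078) → tip=(0.1571,1.1557,1.1230)

0.157 1.156 1.123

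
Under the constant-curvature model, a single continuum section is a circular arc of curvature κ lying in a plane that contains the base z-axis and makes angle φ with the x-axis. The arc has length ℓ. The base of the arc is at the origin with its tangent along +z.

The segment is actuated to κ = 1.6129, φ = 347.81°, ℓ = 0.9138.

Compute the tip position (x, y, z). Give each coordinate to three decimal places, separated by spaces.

0.547 -0.118 0.617

θ = κ·ℓ = 1.6129 × 0.9138 = 1.47387 rad
ρ = (1 − cos θ)/κ = (1 − 0.09678)/1.6129 = 0.56000
z = sin θ / κ = 0.99531/1.6129 = 0.61709
x = ρ cos φ = 0.56000 × cos(347.81°) = 0.54737
y = ρ sin φ = 0.56000 × sin(347.81°) = -0.11825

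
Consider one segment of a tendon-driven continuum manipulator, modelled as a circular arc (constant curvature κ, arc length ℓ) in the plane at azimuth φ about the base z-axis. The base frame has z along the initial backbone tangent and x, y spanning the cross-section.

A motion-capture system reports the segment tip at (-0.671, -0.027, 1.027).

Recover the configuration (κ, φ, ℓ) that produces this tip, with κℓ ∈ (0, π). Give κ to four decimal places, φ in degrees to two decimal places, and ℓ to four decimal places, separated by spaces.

ρ = √(x²+y²) = √(-0.671² + -0.027²) = 0.67154
φ = atan2(y, x) mod 360° = atan2(-0.027, -0.671) = 182.3043°
|p|² = ρ² + z² = 0.67154² + 1.027² = 1.50570
κ = 2ρ / |p|² = 2×0.67154 / 1.50570 = 0.89200
θ = 2·atan2(ρ, z) = 2·atan2(0.67154, 1.027) = 1.15821 rad
ℓ = θ/κ = 1.15821/0.89200 = 1.29844

0.8920 182.30 1.2984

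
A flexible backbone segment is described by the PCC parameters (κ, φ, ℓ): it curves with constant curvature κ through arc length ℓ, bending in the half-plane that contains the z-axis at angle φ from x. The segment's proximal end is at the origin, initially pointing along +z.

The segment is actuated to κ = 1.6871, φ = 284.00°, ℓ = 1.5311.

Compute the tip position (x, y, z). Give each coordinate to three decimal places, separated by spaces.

θ = κ·ℓ = 1.6871 × 1.5311 = 2.58312 rad
ρ = (1 − cos θ)/κ = (1 − -0.84806)/1.6871 = 1.09541
z = sin θ / κ = 0.52989/1.6871 = 0.31408
x = ρ cos φ = 1.09541 × cos(284.00°) = 0.26500
y = ρ sin φ = 1.09541 × sin(284.00°) = -1.06287

0.265 -1.063 0.314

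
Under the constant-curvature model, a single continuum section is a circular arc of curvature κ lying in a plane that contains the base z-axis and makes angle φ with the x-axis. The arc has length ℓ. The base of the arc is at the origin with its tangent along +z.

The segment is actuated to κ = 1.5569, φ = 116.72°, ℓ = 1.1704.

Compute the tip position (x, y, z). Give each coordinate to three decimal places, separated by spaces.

-0.361 0.716 0.622

θ = κ·ℓ = 1.5569 × 1.1704 = 1.82220 rad
ρ = (1 − cos θ)/κ = (1 − -0.24876)/1.5569 = 0.80208
z = sin θ / κ = 0.96857/1.5569 = 0.62211
x = ρ cos φ = 0.80208 × cos(116.72°) = -0.36064
y = ρ sin φ = 0.80208 × sin(116.72°) = 0.71643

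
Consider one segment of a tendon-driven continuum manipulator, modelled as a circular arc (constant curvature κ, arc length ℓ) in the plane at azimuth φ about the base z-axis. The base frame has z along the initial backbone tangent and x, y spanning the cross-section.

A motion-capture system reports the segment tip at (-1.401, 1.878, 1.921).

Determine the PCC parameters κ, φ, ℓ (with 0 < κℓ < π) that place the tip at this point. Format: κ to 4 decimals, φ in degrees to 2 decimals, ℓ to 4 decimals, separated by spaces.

0.5105 126.72 3.4637

ρ = √(x²+y²) = √(-1.401² + 1.878²) = 2.34301
φ = atan2(y, x) mod 360° = atan2(1.878, -1.401) = 126.7232°
|p|² = ρ² + z² = 2.34301² + 1.921² = 9.17993
κ = 2ρ / |p|² = 2×2.34301 / 9.17993 = 0.51046
θ = 2·atan2(ρ, z) = 2·atan2(2.34301, 1.921) = 1.76809 rad
ℓ = θ/κ = 1.76809/0.51046 = 3.46370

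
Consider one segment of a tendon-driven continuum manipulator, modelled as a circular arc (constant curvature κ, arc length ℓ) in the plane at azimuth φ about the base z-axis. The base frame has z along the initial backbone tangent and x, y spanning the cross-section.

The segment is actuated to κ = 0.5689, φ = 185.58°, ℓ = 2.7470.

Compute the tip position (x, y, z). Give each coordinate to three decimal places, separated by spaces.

-1.735 -0.170 1.758

θ = κ·ℓ = 0.5689 × 2.7470 = 1.56277 rad
ρ = (1 − cos θ)/κ = (1 − 0.00803)/0.5689 = 1.74367
z = sin θ / κ = 0.99997/0.5689 = 1.75772
x = ρ cos φ = 1.74367 × cos(185.58°) = -1.73540
y = ρ sin φ = 1.74367 × sin(185.58°) = -0.16955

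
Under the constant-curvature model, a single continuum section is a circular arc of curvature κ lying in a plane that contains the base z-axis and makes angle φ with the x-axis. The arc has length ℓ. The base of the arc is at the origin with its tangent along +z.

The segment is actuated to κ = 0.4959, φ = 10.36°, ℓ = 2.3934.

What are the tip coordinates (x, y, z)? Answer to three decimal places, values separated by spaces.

θ = κ·ℓ = 0.4959 × 2.3934 = 1.18689 rad
ρ = (1 − cos θ)/κ = (1 − 0.37455)/0.4959 = 1.26125
z = sin θ / κ = 0.92721/0.4959 = 1.86975
x = ρ cos φ = 1.26125 × cos(10.36°) = 1.24068
y = ρ sin φ = 1.26125 × sin(10.36°) = 0.22681

1.241 0.227 1.870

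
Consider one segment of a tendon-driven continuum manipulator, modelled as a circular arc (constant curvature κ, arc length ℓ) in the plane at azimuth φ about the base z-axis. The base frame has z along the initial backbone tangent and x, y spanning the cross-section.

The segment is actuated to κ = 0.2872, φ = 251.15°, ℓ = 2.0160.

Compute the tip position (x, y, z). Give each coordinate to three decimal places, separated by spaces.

θ = κ·ℓ = 0.2872 × 2.0160 = 0.57900 rad
ρ = (1 − cos θ)/κ = (1 − 0.83701)/0.2872 = 0.56750
z = sin θ / κ = 0.54718/0.2872 = 1.90523
x = ρ cos φ = 0.56750 × cos(251.15°) = -0.18336
y = ρ sin φ = 0.56750 × sin(251.15°) = -0.53707

-0.183 -0.537 1.905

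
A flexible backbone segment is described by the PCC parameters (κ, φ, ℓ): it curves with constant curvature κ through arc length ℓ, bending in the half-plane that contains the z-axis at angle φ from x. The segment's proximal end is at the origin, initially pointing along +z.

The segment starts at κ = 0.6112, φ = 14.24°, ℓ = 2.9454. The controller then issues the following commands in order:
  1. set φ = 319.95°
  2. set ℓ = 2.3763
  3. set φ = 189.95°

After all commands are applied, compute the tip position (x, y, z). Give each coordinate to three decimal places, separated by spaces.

-1.421 -0.249 1.625

initial: κ=0.6112, φ=14.24°, ℓ=2.9454
cmd 1: set φ=319.95° → (κ,φ,ℓ)=(0.6112,319.95°,2.9454) → tip=(1.5373,-1.2922,1.5933)
cmd 2: set ℓ=2.3763 → (κ,φ,ℓ)=(0.6112,319.95°,2.3763) → tip=(1.1045,-0.9284,1.6247)
cmd 3: set φ=189.95° → (κ,φ,ℓ)=(0.6112,189.95°,2.3763) → tip=(-1.4212,-0.2493,1.6247)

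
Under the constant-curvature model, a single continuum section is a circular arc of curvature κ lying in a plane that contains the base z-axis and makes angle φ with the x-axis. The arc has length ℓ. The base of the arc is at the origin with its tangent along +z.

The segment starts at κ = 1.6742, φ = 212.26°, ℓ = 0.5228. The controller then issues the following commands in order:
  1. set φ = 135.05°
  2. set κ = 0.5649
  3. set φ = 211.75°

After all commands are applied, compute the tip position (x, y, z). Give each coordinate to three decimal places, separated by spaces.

initial: κ=1.6742, φ=212.26°, ℓ=0.5228
cmd 1: set φ=135.05° → (κ,φ,ℓ)=(1.6742,135.05°,0.5228) → tip=(-0.1518,0.1516,0.4586)
cmd 2: set κ=0.5649 → (κ,φ,ℓ)=(0.5649,135.05°,0.5228) → tip=(-0.0542,0.0541,0.5152)
cmd 3: set φ=211.75° → (κ,φ,ℓ)=(0.5649,211.75°,0.5228) → tip=(-0.0652,-0.0403,0.5152)

-0.065 -0.040 0.515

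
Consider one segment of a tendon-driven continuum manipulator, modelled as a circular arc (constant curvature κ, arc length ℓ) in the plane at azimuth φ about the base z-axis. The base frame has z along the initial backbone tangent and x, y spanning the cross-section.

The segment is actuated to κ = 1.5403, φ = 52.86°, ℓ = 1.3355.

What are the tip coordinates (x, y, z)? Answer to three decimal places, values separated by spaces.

0.575 0.759 0.574

θ = κ·ℓ = 1.5403 × 1.3355 = 2.05707 rad
ρ = (1 − cos θ)/κ = (1 − -0.46734)/1.5403 = 0.95263
z = sin θ / κ = 0.88408/1.5403 = 0.57397
x = ρ cos φ = 0.95263 × cos(52.86°) = 0.57516
y = ρ sin φ = 0.95263 × sin(52.86°) = 0.75940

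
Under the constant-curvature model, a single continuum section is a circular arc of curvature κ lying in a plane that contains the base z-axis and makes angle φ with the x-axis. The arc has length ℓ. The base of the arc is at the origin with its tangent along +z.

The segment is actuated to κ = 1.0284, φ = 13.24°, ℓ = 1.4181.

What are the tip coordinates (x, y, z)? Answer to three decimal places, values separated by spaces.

0.840 0.198 0.966

θ = κ·ℓ = 1.0284 × 1.4181 = 1.45837 rad
ρ = (1 − cos θ)/κ = (1 − 0.11219)/1.0284 = 0.86330
z = sin θ / κ = 0.99369/1.0284 = 0.96625
x = ρ cos φ = 0.86330 × cos(13.24°) = 0.84035
y = ρ sin φ = 0.86330 × sin(13.24°) = 0.19772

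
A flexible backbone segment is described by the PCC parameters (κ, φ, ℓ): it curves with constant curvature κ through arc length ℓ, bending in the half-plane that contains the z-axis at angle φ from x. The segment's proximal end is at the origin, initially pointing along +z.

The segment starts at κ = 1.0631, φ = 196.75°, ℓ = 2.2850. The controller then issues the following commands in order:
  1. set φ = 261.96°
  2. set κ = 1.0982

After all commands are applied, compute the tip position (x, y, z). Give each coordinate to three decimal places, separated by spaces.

-0.230 -1.629 0.538

initial: κ=1.0631, φ=196.75°, ℓ=2.2850
cmd 1: set φ=261.96° → (κ,φ,ℓ)=(1.0631,261.96°,2.2850) → tip=(-0.2311,-1.6363,0.6149)
cmd 2: set κ=1.0982 → (κ,φ,ℓ)=(1.0982,261.96°,2.2850) → tip=(-0.2301,-1.6290,0.5381)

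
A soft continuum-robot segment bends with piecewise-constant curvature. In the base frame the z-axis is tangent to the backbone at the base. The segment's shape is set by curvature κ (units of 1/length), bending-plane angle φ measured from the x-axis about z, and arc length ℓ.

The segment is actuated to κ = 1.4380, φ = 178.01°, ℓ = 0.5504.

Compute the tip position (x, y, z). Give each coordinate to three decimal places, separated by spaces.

θ = κ·ℓ = 1.4380 × 0.5504 = 0.79148 rad
ρ = (1 − cos θ)/κ = (1 − 0.70280)/1.4380 = 0.20668
z = sin θ / κ = 0.71139/1.4380 = 0.49471
x = ρ cos φ = 0.20668 × cos(178.01°) = -0.20655
y = ρ sin φ = 0.20668 × sin(178.01°) = 0.00718

-0.207 0.007 0.495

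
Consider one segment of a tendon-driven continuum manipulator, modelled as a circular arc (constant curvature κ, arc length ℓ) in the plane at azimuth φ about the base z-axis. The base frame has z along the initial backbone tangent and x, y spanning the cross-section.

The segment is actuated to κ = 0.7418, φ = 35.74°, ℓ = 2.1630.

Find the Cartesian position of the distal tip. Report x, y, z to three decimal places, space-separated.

θ = κ·ℓ = 0.7418 × 2.1630 = 1.60451 rad
ρ = (1 − cos θ)/κ = (1 − -0.03371)/0.7418 = 1.39352
z = sin θ / κ = 0.99943/0.7418 = 1.34731
x = ρ cos φ = 1.39352 × cos(35.74°) = 1.13108
y = ρ sin φ = 1.39352 × sin(35.74°) = 0.81396

1.131 0.814 1.347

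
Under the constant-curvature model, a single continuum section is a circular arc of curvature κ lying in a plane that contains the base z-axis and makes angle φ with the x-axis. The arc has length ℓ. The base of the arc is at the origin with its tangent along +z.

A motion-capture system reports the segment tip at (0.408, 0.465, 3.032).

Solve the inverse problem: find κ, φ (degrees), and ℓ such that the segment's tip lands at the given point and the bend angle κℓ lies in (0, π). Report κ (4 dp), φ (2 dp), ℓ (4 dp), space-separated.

0.1292 48.74 3.1155

ρ = √(x²+y²) = √(0.408² + 0.465²) = 0.61862
φ = atan2(y, x) mod 360° = atan2(0.465, 0.408) = 48.7357°
|p|² = ρ² + z² = 0.61862² + 3.032² = 9.57571
κ = 2ρ / |p|² = 2×0.61862 / 9.57571 = 0.12921
θ = 2·atan2(ρ, z) = 2·atan2(0.61862, 3.032) = 0.40253 rad
ℓ = θ/κ = 0.40253/0.12921 = 3.11546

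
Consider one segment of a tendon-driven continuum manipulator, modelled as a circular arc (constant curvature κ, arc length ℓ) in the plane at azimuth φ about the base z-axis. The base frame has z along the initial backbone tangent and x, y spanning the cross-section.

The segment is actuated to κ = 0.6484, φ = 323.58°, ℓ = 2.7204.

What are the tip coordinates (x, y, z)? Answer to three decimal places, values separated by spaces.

1.479 -1.091 1.514

θ = κ·ℓ = 0.6484 × 2.7204 = 1.76391 rad
ρ = (1 − cos θ)/κ = (1 − -0.19191)/0.6484 = 1.83824
z = sin θ / κ = 0.98141/0.6484 = 1.51359
x = ρ cos φ = 1.83824 × cos(323.58°) = 1.47920
y = ρ sin φ = 1.83824 × sin(323.58°) = -1.09136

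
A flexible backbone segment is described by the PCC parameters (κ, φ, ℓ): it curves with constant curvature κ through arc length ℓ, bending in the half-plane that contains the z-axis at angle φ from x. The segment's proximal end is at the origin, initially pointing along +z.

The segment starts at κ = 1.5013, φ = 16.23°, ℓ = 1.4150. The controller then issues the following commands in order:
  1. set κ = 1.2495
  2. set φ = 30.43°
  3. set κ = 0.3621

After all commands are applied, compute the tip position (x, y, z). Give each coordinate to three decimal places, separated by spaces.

0.306 0.180 1.354

initial: κ=1.5013, φ=16.23°, ℓ=1.4150
cmd 1: set κ=1.2495 → (κ,φ,ℓ)=(1.2495,16.23°,1.4150) → tip=(0.9190,0.2675,0.7848)
cmd 2: set φ=30.43° → (κ,φ,ℓ)=(1.2495,30.43°,1.4150) → tip=(0.8253,0.4848,0.7848)
cmd 3: set κ=0.3621 → (κ,φ,ℓ)=(0.3621,30.43°,1.4150) → tip=(0.3058,0.1796,1.3539)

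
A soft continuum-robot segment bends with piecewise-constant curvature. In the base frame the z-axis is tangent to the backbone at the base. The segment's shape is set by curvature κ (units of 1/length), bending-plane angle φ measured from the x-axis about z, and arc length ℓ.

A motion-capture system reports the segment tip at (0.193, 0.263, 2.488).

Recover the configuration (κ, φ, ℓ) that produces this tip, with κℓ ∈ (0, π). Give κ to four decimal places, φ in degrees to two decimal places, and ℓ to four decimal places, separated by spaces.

ρ = √(x²+y²) = √(0.193² + 0.263²) = 0.32622
φ = atan2(y, x) mod 360° = atan2(0.263, 0.193) = 53.7273°
|p|² = ρ² + z² = 0.32622² + 2.488² = 6.29656
κ = 2ρ / |p|² = 2×0.32622 / 6.29656 = 0.10362
θ = 2·atan2(ρ, z) = 2·atan2(0.32622, 2.488) = 0.26075 rad
ℓ = θ/κ = 0.26075/0.10362 = 2.51642

0.1036 53.73 2.5164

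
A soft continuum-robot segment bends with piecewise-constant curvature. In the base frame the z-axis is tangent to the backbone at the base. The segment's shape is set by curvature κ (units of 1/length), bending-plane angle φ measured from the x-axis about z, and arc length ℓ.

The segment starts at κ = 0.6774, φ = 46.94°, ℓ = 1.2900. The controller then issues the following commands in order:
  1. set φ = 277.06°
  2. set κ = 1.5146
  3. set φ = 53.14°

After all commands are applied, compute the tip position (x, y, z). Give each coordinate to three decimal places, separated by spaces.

0.544 0.726 0.612

initial: κ=0.6774, φ=46.94°, ℓ=1.2900
cmd 1: set φ=277.06° → (κ,φ,ℓ)=(0.6774,277.06°,1.2900) → tip=(0.0650,-0.5247,1.1320)
cmd 2: set κ=1.5146 → (κ,φ,ℓ)=(1.5146,277.06°,1.2900) → tip=(0.1115,-0.9001,0.6124)
cmd 3: set φ=53.14° → (κ,φ,ℓ)=(1.5146,53.14°,1.2900) → tip=(0.5441,0.7257,0.6124)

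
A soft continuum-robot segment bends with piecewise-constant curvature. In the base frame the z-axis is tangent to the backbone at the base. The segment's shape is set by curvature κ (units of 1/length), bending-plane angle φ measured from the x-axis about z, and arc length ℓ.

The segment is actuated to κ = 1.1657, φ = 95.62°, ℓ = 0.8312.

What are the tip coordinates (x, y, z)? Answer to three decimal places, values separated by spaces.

θ = κ·ℓ = 1.1657 × 0.8312 = 0.96893 rad
ρ = (1 − cos θ)/κ = (1 − 0.56618)/1.1657 = 0.37215
z = sin θ / κ = 0.82428/1.1657 = 0.70711
x = ρ cos φ = 0.37215 × cos(95.62°) = -0.03644
y = ρ sin φ = 0.37215 × sin(95.62°) = 0.37036

-0.036 0.370 0.707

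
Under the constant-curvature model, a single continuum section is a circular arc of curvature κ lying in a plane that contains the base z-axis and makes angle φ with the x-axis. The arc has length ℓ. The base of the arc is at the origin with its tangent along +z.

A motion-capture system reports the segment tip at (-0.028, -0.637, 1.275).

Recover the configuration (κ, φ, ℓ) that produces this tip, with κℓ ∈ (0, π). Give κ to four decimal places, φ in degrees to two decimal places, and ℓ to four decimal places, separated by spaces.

0.6275 267.48 1.4779

ρ = √(x²+y²) = √(-0.028² + -0.637²) = 0.63762
φ = atan2(y, x) mod 360° = atan2(-0.637, -0.028) = 267.4831°
|p|² = ρ² + z² = 0.63762² + 1.275² = 2.03218
κ = 2ρ / |p|² = 2×0.63762 / 2.03218 = 0.62752
θ = 2·atan2(ρ, z) = 2·atan2(0.63762, 1.275) = 0.92744 rad
ℓ = θ/κ = 0.92744/0.62752 = 1.47795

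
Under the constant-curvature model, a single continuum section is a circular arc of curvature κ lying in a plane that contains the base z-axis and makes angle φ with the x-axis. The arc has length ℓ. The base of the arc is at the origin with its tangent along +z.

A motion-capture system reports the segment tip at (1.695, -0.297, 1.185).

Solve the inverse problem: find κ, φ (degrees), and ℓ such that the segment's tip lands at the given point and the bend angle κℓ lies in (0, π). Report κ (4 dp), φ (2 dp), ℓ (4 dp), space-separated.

0.7884 350.06 2.4550

ρ = √(x²+y²) = √(1.695² + -0.297²) = 1.72082
φ = atan2(y, x) mod 360° = atan2(-0.297, 1.695) = 350.0615°
|p|² = ρ² + z² = 1.72082² + 1.185² = 4.36546
κ = 2ρ / |p|² = 2×1.72082 / 4.36546 = 0.78838
θ = 2·atan2(ρ, z) = 2·atan2(1.72082, 1.185) = 1.93549 rad
ℓ = θ/κ = 1.93549/0.78838 = 2.45502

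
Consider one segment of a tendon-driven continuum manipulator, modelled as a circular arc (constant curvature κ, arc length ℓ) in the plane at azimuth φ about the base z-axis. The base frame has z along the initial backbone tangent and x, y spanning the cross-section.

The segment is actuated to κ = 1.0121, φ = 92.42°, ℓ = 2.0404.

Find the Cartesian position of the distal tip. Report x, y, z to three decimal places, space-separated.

θ = κ·ℓ = 1.0121 × 2.0404 = 2.06509 rad
ρ = (1 − cos θ)/κ = (1 − -0.47441)/1.0121 = 1.45678
z = sin θ / κ = 0.88030/1.0121 = 0.86978
x = ρ cos φ = 1.45678 × cos(92.42°) = -0.06151
y = ρ sin φ = 1.45678 × sin(92.42°) = 1.45548

-0.062 1.455 0.870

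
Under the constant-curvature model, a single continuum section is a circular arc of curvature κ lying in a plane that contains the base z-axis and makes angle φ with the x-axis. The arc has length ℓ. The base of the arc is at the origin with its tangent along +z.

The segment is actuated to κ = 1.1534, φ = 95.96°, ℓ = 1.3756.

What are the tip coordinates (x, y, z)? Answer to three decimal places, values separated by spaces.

-0.091 0.876 0.867

θ = κ·ℓ = 1.1534 × 1.3756 = 1.58662 rad
ρ = (1 − cos θ)/κ = (1 − -0.01582)/1.1534 = 0.88072
z = sin θ / κ = 0.99987/1.1534 = 0.86689
x = ρ cos φ = 0.88072 × cos(95.96°) = -0.09145
y = ρ sin φ = 0.88072 × sin(95.96°) = 0.87596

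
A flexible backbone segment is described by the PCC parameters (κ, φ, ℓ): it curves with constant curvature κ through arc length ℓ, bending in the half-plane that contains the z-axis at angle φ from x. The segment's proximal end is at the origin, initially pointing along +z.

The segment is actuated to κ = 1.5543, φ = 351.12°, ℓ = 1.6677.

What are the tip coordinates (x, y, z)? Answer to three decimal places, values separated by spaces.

1.178 -0.184 0.336

θ = κ·ℓ = 1.5543 × 1.6677 = 2.59211 rad
ρ = (1 − cos θ)/κ = (1 − -0.85279)/1.5543 = 1.19204
z = sin θ / κ = 0.52225/1.5543 = 0.33600
x = ρ cos φ = 1.19204 × cos(351.12°) = 1.17776
y = ρ sin φ = 1.19204 × sin(351.12°) = -0.18401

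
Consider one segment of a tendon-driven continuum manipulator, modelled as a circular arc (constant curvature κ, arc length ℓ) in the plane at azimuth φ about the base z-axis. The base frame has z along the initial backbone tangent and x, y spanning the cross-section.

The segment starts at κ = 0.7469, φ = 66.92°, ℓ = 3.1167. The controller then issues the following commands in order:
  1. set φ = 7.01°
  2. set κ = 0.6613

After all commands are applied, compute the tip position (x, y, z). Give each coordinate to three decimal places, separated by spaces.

initial: κ=0.7469, φ=66.92°, ℓ=3.1167
cmd 1: set φ=7.01° → (κ,φ,ℓ)=(0.7469,7.01°,3.1167) → tip=(2.2415,0.2756,0.9732)
cmd 2: set κ=0.6613 → (κ,φ,ℓ)=(0.6613,7.01°,3.1167) → tip=(2.2076,0.2714,1.3340)

2.208 0.271 1.334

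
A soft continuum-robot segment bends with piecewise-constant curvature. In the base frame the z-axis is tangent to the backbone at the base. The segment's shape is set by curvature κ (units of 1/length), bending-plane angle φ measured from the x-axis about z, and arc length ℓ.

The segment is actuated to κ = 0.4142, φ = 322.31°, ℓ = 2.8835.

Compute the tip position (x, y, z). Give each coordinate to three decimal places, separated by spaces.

θ = κ·ℓ = 0.4142 × 2.8835 = 1.19435 rad
ρ = (1 − cos θ)/κ = (1 − 0.36762)/0.4142 = 1.52675
z = sin θ / κ = 0.92998/0.4142 = 2.24523
x = ρ cos φ = 1.52675 × cos(322.31°) = 1.20816
y = ρ sin φ = 1.52675 × sin(322.31°) = -0.93344

1.208 -0.933 2.245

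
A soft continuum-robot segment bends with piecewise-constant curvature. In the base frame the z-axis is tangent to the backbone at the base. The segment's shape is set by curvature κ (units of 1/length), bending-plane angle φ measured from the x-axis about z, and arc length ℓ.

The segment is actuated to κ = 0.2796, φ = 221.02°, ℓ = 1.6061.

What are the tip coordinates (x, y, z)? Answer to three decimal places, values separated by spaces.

θ = κ·ℓ = 0.2796 × 1.6061 = 0.44907 rad
ρ = (1 − cos θ)/κ = (1 − 0.90085)/0.2796 = 0.35460
z = sin θ / κ = 0.43412/0.2796 = 1.55266
x = ρ cos φ = 0.35460 × cos(221.02°) = -0.26754
y = ρ sin φ = 0.35460 × sin(221.02°) = -0.23273

-0.268 -0.233 1.553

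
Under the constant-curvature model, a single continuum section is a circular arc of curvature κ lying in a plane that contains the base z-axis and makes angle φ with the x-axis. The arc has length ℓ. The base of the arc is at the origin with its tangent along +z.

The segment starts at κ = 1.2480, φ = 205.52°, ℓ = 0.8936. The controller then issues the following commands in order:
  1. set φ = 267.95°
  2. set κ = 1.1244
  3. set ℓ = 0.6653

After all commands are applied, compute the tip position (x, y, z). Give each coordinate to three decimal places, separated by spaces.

-0.008 -0.237 0.605

initial: κ=1.2480, φ=205.52°, ℓ=0.8936
cmd 1: set φ=267.95° → (κ,φ,ℓ)=(1.2480,267.95°,0.8936) → tip=(-0.0161,-0.4484,0.7196)
cmd 2: set κ=1.1244 → (κ,φ,ℓ)=(1.1244,267.95°,0.8936) → tip=(-0.0148,-0.4121,0.7507)
cmd 3: set ℓ=0.6653 → (κ,φ,ℓ)=(1.1244,267.95°,0.6653) → tip=(-0.0085,-0.2373,0.6050)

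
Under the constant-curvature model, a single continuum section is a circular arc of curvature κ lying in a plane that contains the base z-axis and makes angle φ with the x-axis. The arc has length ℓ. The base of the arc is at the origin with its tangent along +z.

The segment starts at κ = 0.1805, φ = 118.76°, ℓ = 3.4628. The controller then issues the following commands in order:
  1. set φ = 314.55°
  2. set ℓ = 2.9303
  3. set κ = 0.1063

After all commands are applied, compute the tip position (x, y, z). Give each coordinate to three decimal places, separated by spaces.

0.318 -0.323 2.883

initial: κ=0.1805, φ=118.76°, ℓ=3.4628
cmd 1: set φ=314.55° → (κ,φ,ℓ)=(0.1805,314.55°,3.4628) → tip=(0.7348,-0.7464,3.2417)
cmd 2: set ℓ=2.9303 → (κ,φ,ℓ)=(0.1805,314.55°,2.9303) → tip=(0.5311,-0.5395,2.7956)
cmd 3: set κ=0.1063 → (κ,φ,ℓ)=(0.1063,314.55°,2.9303) → tip=(0.3176,-0.3226,2.8831)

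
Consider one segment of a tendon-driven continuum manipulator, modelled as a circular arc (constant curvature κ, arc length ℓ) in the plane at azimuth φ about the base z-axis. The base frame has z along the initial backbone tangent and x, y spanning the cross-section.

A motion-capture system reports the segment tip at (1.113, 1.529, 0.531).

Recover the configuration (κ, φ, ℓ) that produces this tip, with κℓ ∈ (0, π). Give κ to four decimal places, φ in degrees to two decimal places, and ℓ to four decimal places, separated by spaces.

ρ = √(x²+y²) = √(1.113² + 1.529²) = 1.89119
φ = atan2(y, x) mod 360° = atan2(1.529, 1.113) = 53.9481°
|p|² = ρ² + z² = 1.89119² + 0.531² = 3.85857
κ = 2ρ / |p|² = 2×1.89119 / 3.85857 = 0.98026
θ = 2·atan2(ρ, z) = 2·atan2(1.89119, 0.531) = 2.59414 rad
ℓ = θ/κ = 2.59414/0.98026 = 2.64639

0.9803 53.95 2.6464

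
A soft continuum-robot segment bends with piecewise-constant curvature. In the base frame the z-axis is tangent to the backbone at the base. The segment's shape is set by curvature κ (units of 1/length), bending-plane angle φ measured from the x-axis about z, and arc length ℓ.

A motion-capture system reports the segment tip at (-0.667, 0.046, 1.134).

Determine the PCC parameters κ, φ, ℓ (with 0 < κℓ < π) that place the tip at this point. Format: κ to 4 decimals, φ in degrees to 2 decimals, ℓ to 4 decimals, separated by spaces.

0.7716 176.05 1.3808

ρ = √(x²+y²) = √(-0.667² + 0.046²) = 0.66858
φ = atan2(y, x) mod 360° = atan2(0.046, -0.667) = 176.0548°
|p|² = ρ² + z² = 0.66858² + 1.134² = 1.73296
κ = 2ρ / |p|² = 2×0.66858 / 1.73296 = 0.77161
θ = 2·atan2(ρ, z) = 2·atan2(0.66858, 1.134) = 1.06545 rad
ℓ = θ/κ = 1.06545/0.77161 = 1.38081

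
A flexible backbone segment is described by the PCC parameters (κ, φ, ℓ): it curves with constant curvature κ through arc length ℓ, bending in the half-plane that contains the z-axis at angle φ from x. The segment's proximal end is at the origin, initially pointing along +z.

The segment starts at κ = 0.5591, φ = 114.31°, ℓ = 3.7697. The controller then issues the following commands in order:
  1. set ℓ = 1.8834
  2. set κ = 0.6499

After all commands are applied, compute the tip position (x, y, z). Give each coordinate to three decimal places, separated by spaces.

initial: κ=0.5591, φ=114.31°, ℓ=3.7697
cmd 1: set ℓ=1.8834 → (κ,φ,ℓ)=(0.5591,114.31°,1.8834) → tip=(-0.3719,0.8232,1.5541)
cmd 2: set κ=0.6499 → (κ,φ,ℓ)=(0.6499,114.31°,1.8834) → tip=(-0.4182,0.9257,1.4471)

-0.418 0.926 1.447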